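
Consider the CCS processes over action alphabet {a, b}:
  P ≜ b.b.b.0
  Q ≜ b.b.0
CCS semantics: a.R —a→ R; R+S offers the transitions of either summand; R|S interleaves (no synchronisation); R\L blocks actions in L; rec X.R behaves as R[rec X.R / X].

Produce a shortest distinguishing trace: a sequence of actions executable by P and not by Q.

bbb

Reachable graph of P (4 states):
  p0 = b.b.b.0 → -b-> p1
  p1 = b.b.0 → -b-> p2
  p2 = b.0 → -b-> p3
  p3 = 0 → stopped
Reachable graph of Q (3 states):
  q0 = b.b.0 → -b-> q1
  q1 = b.0 → -b-> q2
  q2 = 0 → stopped
Trace ⟨bbb⟩ through P, begin at {p0}:
  after b @ step 1: {p1}
  after b @ step 2: {p2}
  after b @ step 3: {p3}
  — P admits the full trace.
Trace ⟨bbb⟩ through Q, begin at {q0}:
  after b @ step 1: {q1}
  after b @ step 2: {q2}
  after b @ step 3: ∅ (Q stuck)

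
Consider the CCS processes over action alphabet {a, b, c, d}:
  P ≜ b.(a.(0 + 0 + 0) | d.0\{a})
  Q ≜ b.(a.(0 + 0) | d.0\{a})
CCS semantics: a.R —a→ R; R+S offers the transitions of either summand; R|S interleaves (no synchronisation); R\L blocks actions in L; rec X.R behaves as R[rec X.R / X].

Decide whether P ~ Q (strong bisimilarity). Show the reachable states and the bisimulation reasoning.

P's transition system — 5 states:
  s0 = b.(a.(0 + 0 + 0) | d.0\{a}) ⊢ ··b··> s1
  s1 = a.(0 + 0 + 0) | d.0\{a} ⊢ ··a··> s2, ··d··> s3
  s2 = (0 + 0 + 0) | d.0\{a} ⊢ ··d··> s4
  s3 = a.(0 + 0 + 0) | 0\{a} ⊢ ··a··> s4
  s4 = (0 + 0 + 0) | 0\{a} ⊢ deadlocked
Q's transition system — 5 states:
  t0 = b.(a.(0 + 0) | d.0\{a}) ⊢ ··b··> t1
  t1 = a.(0 + 0) | d.0\{a} ⊢ ··a··> t2, ··d··> t3
  t2 = (0 + 0) | d.0\{a} ⊢ ··d··> t4
  t3 = a.(0 + 0) | 0\{a} ⊢ ··a··> t4
  t4 = (0 + 0) | 0\{a} ⊢ deadlocked
Partition-refinement fixed point:
  B0 = {s0, t0}
  B1 = {s1, t1}
  B2 = {s3, t3}
  B3 = {s4, t4}
  B4 = {s2, t2}
s0 ∈ B0, t0 ∈ B0 → same block

P ~ Q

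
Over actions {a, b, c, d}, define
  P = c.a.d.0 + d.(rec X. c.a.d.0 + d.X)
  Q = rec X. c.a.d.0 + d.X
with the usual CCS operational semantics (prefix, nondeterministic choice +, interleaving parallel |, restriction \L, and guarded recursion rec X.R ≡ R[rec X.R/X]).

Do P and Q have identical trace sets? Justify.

P's transition system — 5 states:
  s0 = c.a.d.0 + d.(rec X. c.a.d.0 + d.X) → -c-> s1, -d-> s2
  s1 = a.d.0 → -a-> s3
  s2 = rec X. c.a.d.0 + d.X → -c-> s1, -d-> s2
  s3 = d.0 → -d-> s4
  s4 = 0 → ∅
Q's transition system — 4 states:
  t0 = rec X. c.a.d.0 + d.X → -c-> t1, -d-> t0
  t1 = a.d.0 → -a-> t2
  t2 = d.0 → -d-> t3
  t3 = 0 → ∅
Coarsest stable partition (strong bisimilarity classes):
  B0 = {s0, s2, t0}
  B1 = {s1, t1}
  B2 = {s3, t2}
  B3 = {s4, t3}
s0 ∈ B0, t0 ∈ B0 → same block
Bisimilar ⇒ trace-equivalent.

trace-equivalent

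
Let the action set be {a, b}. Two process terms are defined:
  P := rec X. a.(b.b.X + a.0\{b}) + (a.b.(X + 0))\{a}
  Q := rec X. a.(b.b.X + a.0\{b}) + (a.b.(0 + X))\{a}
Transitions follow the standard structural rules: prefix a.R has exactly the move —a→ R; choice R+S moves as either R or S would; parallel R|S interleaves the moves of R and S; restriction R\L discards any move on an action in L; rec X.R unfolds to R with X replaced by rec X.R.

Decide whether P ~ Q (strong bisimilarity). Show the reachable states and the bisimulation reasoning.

YES

P's transition system — 4 states:
  u0 = rec X. a.(b.b.X + a.0\{b}) + (a.b.(X + 0))\{a} :: —a→ u1
  u1 = b.b.(rec X. a.(b.b.X + a.0\{b}) + (a.b.(X + 0))\{a}) + a.0\{b} :: —a→ u2, —b→ u3
  u2 = 0\{b} :: deadlocked
  u3 = b.(rec X. a.(b.b.X + a.0\{b}) + (a.b.(X + 0))\{a}) :: —b→ u0
Q's transition system — 4 states:
  v0 = rec X. a.(b.b.X + a.0\{b}) + (a.b.(0 + X))\{a} :: —a→ v1
  v1 = b.b.(rec X. a.(b.b.X + a.0\{b}) + (a.b.(0 + X))\{a}) + a.0\{b} :: —a→ v2, —b→ v3
  v2 = 0\{b} :: deadlocked
  v3 = b.(rec X. a.(b.b.X + a.0\{b}) + (a.b.(0 + X))\{a}) :: —b→ v0
Partition-refinement fixed point:
  B0 = {u0, v0}
  B1 = {u1, v1}
  B2 = {u3, v3}
  B3 = {u2, v2}
u0 ∈ B0, v0 ∈ B0 → same block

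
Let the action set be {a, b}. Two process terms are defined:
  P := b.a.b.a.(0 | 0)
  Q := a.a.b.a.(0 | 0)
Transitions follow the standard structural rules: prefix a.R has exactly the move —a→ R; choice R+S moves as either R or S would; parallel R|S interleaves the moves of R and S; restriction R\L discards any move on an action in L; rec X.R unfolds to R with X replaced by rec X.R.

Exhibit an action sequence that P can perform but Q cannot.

b

P's transition system — 5 states:
  m0 = b.a.b.a.(0 | 0) | =b=> m1
  m1 = a.b.a.(0 | 0) | =a=> m2
  m2 = b.a.(0 | 0) | =b=> m3
  m3 = a.(0 | 0) | =a=> m4
  m4 = 0 | 0 | ∅
Q's transition system — 5 states:
  n0 = a.a.b.a.(0 | 0) | =a=> n1
  n1 = a.b.a.(0 | 0) | =a=> n2
  n2 = b.a.(0 | 0) | =b=> n3
  n3 = a.(0 | 0) | =a=> n4
  n4 = 0 | 0 | ∅
Executing b from P (initial set {m0}):
  step 1 (b): {m1}
  — P admits the full trace.
Executing b from Q (initial set {n0}):
  step 1 (b): ∅  — Q cannot continue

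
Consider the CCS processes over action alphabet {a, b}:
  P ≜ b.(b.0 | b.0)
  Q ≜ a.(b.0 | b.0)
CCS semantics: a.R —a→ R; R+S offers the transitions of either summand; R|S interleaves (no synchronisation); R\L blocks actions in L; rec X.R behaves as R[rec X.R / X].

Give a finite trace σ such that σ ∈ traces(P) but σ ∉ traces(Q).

b

P's transition system — 5 states:
  m0 = b.(b.0 | b.0) → -b-> m1
  m1 = b.0 | b.0 → -b-> m2, -b-> m3
  m2 = 0 | b.0 → -b-> m4
  m3 = b.0 | 0 → -b-> m4
  m4 = 0 | 0 → ·
Q's transition system — 5 states:
  n0 = a.(b.0 | b.0) → -a-> n1
  n1 = b.0 | b.0 → -b-> n2, -b-> n3
  n2 = 0 | b.0 → -b-> n4
  n3 = b.0 | 0 → -b-> n4
  n4 = 0 | 0 → ·
Run σ = ⟨b⟩ on P: start {m0}
  step 1 (b): {m1}
  P completes σ.
Run σ = ⟨b⟩ on Q: start {n0}
  step 1 (b): ∅  — Q cannot continue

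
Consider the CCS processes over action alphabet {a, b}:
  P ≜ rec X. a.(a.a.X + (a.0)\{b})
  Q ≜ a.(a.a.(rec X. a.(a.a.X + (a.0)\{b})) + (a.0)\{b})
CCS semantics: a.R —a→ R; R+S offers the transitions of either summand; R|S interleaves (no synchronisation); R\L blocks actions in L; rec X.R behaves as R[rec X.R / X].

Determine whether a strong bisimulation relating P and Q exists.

P's transition system — 4 states:
  p0 = rec X. a.(a.a.X + (a.0)\{b}) has moves ··a··> p1
  p1 = a.a.(rec X. a.(a.a.X + (a.0)\{b})) + (a.0)\{b} has moves ··a··> p2, ··a··> p3
  p2 = 0\{b} has moves stopped
  p3 = a.(rec X. a.(a.a.X + (a.0)\{b})) has moves ··a··> p0
Q's transition system — 5 states:
  q0 = a.(a.a.(rec X. a.(a.a.X + (a.0)\{b})) + (a.0)\{b}) has moves ··a··> q1
  q1 = a.a.(rec X. a.(a.a.X + (a.0)\{b})) + (a.0)\{b} has moves ··a··> q2, ··a··> q3
  q2 = 0\{b} has moves stopped
  q3 = a.(rec X. a.(a.a.X + (a.0)\{b})) has moves ··a··> q4
  q4 = rec X. a.(a.a.X + (a.0)\{b}) has moves ··a··> q1
Partition-refinement fixed point:
  B0 = {p0, q0, q4}
  B1 = {p1, q1}
  B2 = {p3, q3}
  B3 = {p2, q2}
p0 ∈ B0, q0 ∈ B0 → same block

P ~ Q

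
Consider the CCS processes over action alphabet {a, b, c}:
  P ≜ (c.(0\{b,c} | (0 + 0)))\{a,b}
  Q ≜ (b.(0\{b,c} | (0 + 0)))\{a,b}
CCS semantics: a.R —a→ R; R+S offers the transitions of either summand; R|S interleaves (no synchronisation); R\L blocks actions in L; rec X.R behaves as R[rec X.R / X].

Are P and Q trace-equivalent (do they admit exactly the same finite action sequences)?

NO — witness ⟨c⟩

P's transition system — 2 states:
  s0 = (c.(0\{b,c} | (0 + 0)))\{a,b} → —c→ s1
  s1 = (0\{b,c} | (0 + 0))\{a,b} → ∅
Q's transition system — 1 states:
  t0 = (b.(0\{b,c} | (0 + 0)))\{a,b} → ∅
Trace ⟨c⟩ through P, begin at {s0}:
  [1] c ⇒ {s1}
  — P admits the full trace.
Trace ⟨c⟩ through Q, begin at {t0}:
  [1] c ⇒ no successor for Q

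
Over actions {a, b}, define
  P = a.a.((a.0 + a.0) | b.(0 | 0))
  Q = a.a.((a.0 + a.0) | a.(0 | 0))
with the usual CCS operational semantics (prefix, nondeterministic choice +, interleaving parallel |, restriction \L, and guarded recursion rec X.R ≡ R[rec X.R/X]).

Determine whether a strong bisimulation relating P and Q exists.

Reachable graph of P (6 states):
  s0 = a.a.((a.0 + a.0) | b.(0 | 0)) :: --a--▸ s1
  s1 = a.((a.0 + a.0) | b.(0 | 0)) :: --a--▸ s2
  s2 = (a.0 + a.0) | b.(0 | 0) :: --a--▸ s3, --b--▸ s4
  s3 = 0 | b.(0 | 0) :: --b--▸ s5
  s4 = (a.0 + a.0) | (0 | 0) :: --a--▸ s5
  s5 = 0 | (0 | 0) :: (no moves)
Reachable graph of Q (6 states):
  t0 = a.a.((a.0 + a.0) | a.(0 | 0)) :: --a--▸ t1
  t1 = a.((a.0 + a.0) | a.(0 | 0)) :: --a--▸ t2
  t2 = (a.0 + a.0) | a.(0 | 0) :: --a--▸ t3, --a--▸ t4
  t3 = (a.0 + a.0) | (0 | 0) :: --a--▸ t5
  t4 = 0 | a.(0 | 0) :: --a--▸ t5
  t5 = 0 | (0 | 0) :: (no moves)
Partition-refinement fixed point:
  B0 = {s0}
  B1 = {s1}
  B2 = {s2}
  B3 = {s3}
  B4 = {s5, t5}
  B5 = {s4, t3, t4}
  B6 = {t0}
  B7 = {t1}
  B8 = {t2}
s0 ∈ B0, t0 ∈ B6 → different blocks

P ≁ Q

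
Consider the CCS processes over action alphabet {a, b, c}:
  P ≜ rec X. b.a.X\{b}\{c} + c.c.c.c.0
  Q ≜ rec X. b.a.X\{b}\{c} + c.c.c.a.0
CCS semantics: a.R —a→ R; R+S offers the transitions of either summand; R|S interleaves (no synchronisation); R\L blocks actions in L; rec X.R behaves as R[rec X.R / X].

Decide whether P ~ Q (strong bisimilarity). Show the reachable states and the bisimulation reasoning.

LTS(P): 7 reachable states
  p0 = rec X. b.a.X\{b}\{c} + c.c.c.c.0 :: -b-> p1, -c-> p2
  p1 = a.(rec X. b.a.X\{b}\{c} + c.c.c.c.0)\{b}\{c} :: -a-> p3
  p2 = c.c.c.0 :: -c-> p4
  p3 = (rec X. b.a.X\{b}\{c} + c.c.c.c.0)\{b}\{c} :: ∅
  p4 = c.c.0 :: -c-> p5
  p5 = c.0 :: -c-> p6
  p6 = 0 :: ∅
LTS(Q): 7 reachable states
  q0 = rec X. b.a.X\{b}\{c} + c.c.c.a.0 :: -b-> q1, -c-> q2
  q1 = a.(rec X. b.a.X\{b}\{c} + c.c.c.a.0)\{b}\{c} :: -a-> q3
  q2 = c.c.a.0 :: -c-> q4
  q3 = (rec X. b.a.X\{b}\{c} + c.c.c.a.0)\{b}\{c} :: ∅
  q4 = c.a.0 :: -c-> q5
  q5 = a.0 :: -a-> q6
  q6 = 0 :: ∅
Coarsest stable partition (strong bisimilarity classes):
  B0 = {p0}
  B1 = {p1, q1, q5}
  B2 = {p3, p6, q3, q6}
  B3 = {p2}
  B4 = {p4}
  B5 = {p5}
  B6 = {q0}
  B7 = {q2}
  B8 = {q4}
p0 ∈ B0, q0 ∈ B6 → different blocks

NO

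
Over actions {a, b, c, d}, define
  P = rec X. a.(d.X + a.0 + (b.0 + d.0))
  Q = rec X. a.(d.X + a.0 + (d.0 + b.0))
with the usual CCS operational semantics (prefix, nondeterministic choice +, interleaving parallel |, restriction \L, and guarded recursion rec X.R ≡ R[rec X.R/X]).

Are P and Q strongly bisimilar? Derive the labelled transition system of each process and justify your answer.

bisimilar

LTS(P): 3 reachable states
  p0 = rec X. a.(d.X + a.0 + (b.0 + d.0)) ⊢ =a=> p1
  p1 = d.(rec X. a.(d.X + a.0 + (b.0 + d.0))) + a.0 + (b.0 + d.0) ⊢ =a=> p2, =b=> p2, =d=> p0, =d=> p2
  p2 = 0 ⊢ (no moves)
LTS(Q): 3 reachable states
  q0 = rec X. a.(d.X + a.0 + (d.0 + b.0)) ⊢ =a=> q1
  q1 = d.(rec X. a.(d.X + a.0 + (d.0 + b.0))) + a.0 + (d.0 + b.0) ⊢ =a=> q2, =b=> q2, =d=> q0, =d=> q2
  q2 = 0 ⊢ (no moves)
Partition-refinement fixed point:
  B0 = {p0, q0}
  B1 = {p1, q1}
  B2 = {p2, q2}
p0 ∈ B0, q0 ∈ B0 → same block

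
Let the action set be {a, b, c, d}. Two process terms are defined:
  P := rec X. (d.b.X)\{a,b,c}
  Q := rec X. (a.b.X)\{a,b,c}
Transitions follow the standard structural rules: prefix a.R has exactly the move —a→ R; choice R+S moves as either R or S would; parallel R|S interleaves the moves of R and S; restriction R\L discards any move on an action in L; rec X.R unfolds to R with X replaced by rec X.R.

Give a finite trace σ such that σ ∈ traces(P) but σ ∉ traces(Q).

d

Reachable graph of P (2 states):
  u0 = rec X. (d.b.X)\{a,b,c} ⊢ =d=> u1
  u1 = (b.(rec X. (d.b.X)\{a,b,c}))\{a,b,c} ⊢ ∅
Reachable graph of Q (1 states):
  v0 = rec X. (a.b.X)\{a,b,c} ⊢ ∅
Executing d from P (initial set {u0}):
  after d @ step 1: {u1}
  ✓ P
Executing d from Q (initial set {v0}):
  after d @ step 1: ∅  — Q cannot continue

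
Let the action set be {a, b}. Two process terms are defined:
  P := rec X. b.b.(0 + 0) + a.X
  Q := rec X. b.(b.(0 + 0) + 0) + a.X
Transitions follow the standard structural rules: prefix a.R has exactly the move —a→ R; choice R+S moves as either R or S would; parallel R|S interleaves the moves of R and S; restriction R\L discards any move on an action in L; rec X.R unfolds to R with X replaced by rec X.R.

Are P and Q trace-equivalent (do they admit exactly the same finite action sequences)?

P's transition system — 3 states:
  u0 = rec X. b.b.(0 + 0) + a.X | ··a··> u0, ··b··> u1
  u1 = b.(0 + 0) | ··b··> u2
  u2 = 0 + 0 | stopped
Q's transition system — 3 states:
  v0 = rec X. b.(b.(0 + 0) + 0) + a.X | ··a··> v0, ··b··> v1
  v1 = b.(0 + 0) + 0 | ··b··> v2
  v2 = 0 + 0 | stopped
Partition-refinement fixed point:
  B0 = {u0, v0}
  B1 = {u1, v1}
  B2 = {u2, v2}
u0 ∈ B0, v0 ∈ B0 → same block
Bisimilar ⇒ trace-equivalent.

traces(P) = traces(Q)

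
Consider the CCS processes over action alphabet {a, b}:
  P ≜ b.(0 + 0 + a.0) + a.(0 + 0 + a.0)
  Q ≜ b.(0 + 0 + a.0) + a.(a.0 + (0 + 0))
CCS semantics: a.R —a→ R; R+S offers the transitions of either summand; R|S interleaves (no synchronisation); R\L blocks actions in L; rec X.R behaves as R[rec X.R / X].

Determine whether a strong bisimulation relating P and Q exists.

YES

P's transition system — 3 states:
  m0 = b.(0 + 0 + a.0) + a.(0 + 0 + a.0) :: --a--▸ m1, --b--▸ m1
  m1 = 0 + 0 + a.0 :: --a--▸ m2
  m2 = 0 :: ∅
Q's transition system — 4 states:
  n0 = b.(0 + 0 + a.0) + a.(a.0 + (0 + 0)) :: --a--▸ n1, --b--▸ n2
  n1 = a.0 + (0 + 0) :: --a--▸ n3
  n2 = 0 + 0 + a.0 :: --a--▸ n3
  n3 = 0 :: ∅
Partition-refinement fixed point:
  B0 = {m0, n0}
  B1 = {m1, n1, n2}
  B2 = {m2, n3}
m0 ∈ B0, n0 ∈ B0 → same block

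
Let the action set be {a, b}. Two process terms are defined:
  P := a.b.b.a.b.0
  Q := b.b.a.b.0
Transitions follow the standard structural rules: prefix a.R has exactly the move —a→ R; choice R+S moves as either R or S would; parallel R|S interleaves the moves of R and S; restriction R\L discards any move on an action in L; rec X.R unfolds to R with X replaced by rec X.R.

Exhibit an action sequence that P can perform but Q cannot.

LTS(P): 6 reachable states
  u0 = a.b.b.a.b.0 ⊢ -a-> u1
  u1 = b.b.a.b.0 ⊢ -b-> u2
  u2 = b.a.b.0 ⊢ -b-> u3
  u3 = a.b.0 ⊢ -a-> u4
  u4 = b.0 ⊢ -b-> u5
  u5 = 0 ⊢ (no moves)
LTS(Q): 5 reachable states
  v0 = b.b.a.b.0 ⊢ -b-> v1
  v1 = b.a.b.0 ⊢ -b-> v2
  v2 = a.b.0 ⊢ -a-> v3
  v3 = b.0 ⊢ -b-> v4
  v4 = 0 ⊢ (no moves)
Run σ = ⟨a⟩ on P: start {u0}
  [1] a ⇒ {u1}
  P completes σ.
Run σ = ⟨a⟩ on Q: start {v0}
  [1] a ⇒ ∅  — Q cannot continue

a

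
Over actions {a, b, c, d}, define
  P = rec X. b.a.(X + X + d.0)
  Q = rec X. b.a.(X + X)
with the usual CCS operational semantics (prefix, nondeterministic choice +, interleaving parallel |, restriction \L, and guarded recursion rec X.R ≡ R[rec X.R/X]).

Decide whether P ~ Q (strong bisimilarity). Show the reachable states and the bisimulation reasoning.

P ≁ Q

LTS(P): 4 reachable states
  s0 = rec X. b.a.(X + X + d.0) | ··b··> s1
  s1 = a.((rec X. b.a.(X + X + d.0)) + (rec X. b.a.(X + X + d.0)) + d.0) | ··a··> s2
  s2 = (rec X. b.a.(X + X + d.0)) + (rec X. b.a.(X + X + d.0)) + d.0 | ··b··> s1, ··d··> s3
  s3 = 0 | (no moves)
LTS(Q): 3 reachable states
  t0 = rec X. b.a.(X + X) | ··b··> t1
  t1 = a.((rec X. b.a.(X + X)) + (rec X. b.a.(X + X))) | ··a··> t2
  t2 = (rec X. b.a.(X + X)) + (rec X. b.a.(X + X)) | ··b··> t1
Partition-refinement fixed point:
  B0 = {s0}
  B1 = {s1}
  B2 = {s2}
  B3 = {s3}
  B4 = {t0, t2}
  B5 = {t1}
s0 ∈ B0, t0 ∈ B4 → different blocks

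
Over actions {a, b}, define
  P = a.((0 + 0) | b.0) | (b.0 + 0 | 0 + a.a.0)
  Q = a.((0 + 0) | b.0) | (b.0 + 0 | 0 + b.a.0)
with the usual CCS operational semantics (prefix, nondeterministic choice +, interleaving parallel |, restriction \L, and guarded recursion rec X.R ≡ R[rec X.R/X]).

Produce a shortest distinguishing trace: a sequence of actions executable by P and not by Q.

Reachable graph of P (9 states):
  s0 = a.((0 + 0) | b.0) | (b.0 + 0 | 0 + a.a.0) :: —a→ s1, —a→ s2, —b→ s3
  s1 = (0 + 0) | b.0 | (b.0 + 0 | 0 + a.a.0) :: —a→ s4, —b→ s5, —b→ s6
  s2 = a.((0 + 0) | b.0) | a.0 :: —a→ s3, —a→ s4
  s3 = a.((0 + 0) | b.0) | 0 :: —a→ s6
  s4 = (0 + 0) | b.0 | a.0 :: —a→ s6, —b→ s7
  s5 = (0 + 0) | 0 | (b.0 + 0 | 0 + a.a.0) :: —a→ s7, —b→ s8
  s6 = (0 + 0) | b.0 | 0 :: —b→ s8
  s7 = (0 + 0) | 0 | a.0 :: —a→ s8
  s8 = (0 + 0) | 0 | 0 :: (no moves)
Reachable graph of Q (9 states):
  t0 = a.((0 + 0) | b.0) | (b.0 + 0 | 0 + b.a.0) :: —a→ t1, —b→ t2, —b→ t3
  t1 = (0 + 0) | b.0 | (b.0 + 0 | 0 + b.a.0) :: —b→ t4, —b→ t5, —b→ t6
  t2 = a.((0 + 0) | b.0) | 0 :: —a→ t5
  t3 = a.((0 + 0) | b.0) | a.0 :: —a→ t2, —a→ t6
  t4 = (0 + 0) | 0 | (b.0 + 0 | 0 + b.a.0) :: —b→ t7, —b→ t8
  t5 = (0 + 0) | b.0 | 0 :: —b→ t7
  t6 = (0 + 0) | b.0 | a.0 :: —a→ t5, —b→ t8
  t7 = (0 + 0) | 0 | 0 :: (no moves)
  t8 = (0 + 0) | 0 | a.0 :: —a→ t7
Run σ = ⟨aa⟩ on P: start {s0}
  step 1 (a): {s1, s2}
  step 2 (a): {s3, s4}
  ✓ P
Run σ = ⟨aa⟩ on Q: start {t0}
  step 1 (a): {t1}
  step 2 (a): no successor for Q

aa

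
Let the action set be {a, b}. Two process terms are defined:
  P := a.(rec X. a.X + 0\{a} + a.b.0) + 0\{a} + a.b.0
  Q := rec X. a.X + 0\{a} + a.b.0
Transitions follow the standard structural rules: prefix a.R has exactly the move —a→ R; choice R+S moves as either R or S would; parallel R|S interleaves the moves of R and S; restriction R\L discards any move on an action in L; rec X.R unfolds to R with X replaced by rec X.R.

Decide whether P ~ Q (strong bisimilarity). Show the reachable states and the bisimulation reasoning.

bisimilar

P's transition system — 4 states:
  s0 = a.(rec X. a.X + 0\{a} + a.b.0) + 0\{a} + a.b.0 → =a=> s1, =a=> s2
  s1 = b.0 → =b=> s3
  s2 = rec X. a.X + 0\{a} + a.b.0 → =a=> s1, =a=> s2
  s3 = 0 → deadlocked
Q's transition system — 3 states:
  t0 = rec X. a.X + 0\{a} + a.b.0 → =a=> t0, =a=> t1
  t1 = b.0 → =b=> t2
  t2 = 0 → deadlocked
Partition-refinement fixed point:
  B0 = {s0, s2, t0}
  B1 = {s1, t1}
  B2 = {s3, t2}
s0 ∈ B0, t0 ∈ B0 → same block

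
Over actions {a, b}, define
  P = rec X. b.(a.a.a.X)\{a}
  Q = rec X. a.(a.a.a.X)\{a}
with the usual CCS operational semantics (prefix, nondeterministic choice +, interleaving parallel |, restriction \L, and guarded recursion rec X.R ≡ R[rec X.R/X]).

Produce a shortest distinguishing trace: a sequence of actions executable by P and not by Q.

P's transition system — 2 states:
  u0 = rec X. b.(a.a.a.X)\{a} has moves --b--▸ u1
  u1 = (a.a.a.(rec X. b.(a.a.a.X)\{a}))\{a} has moves ·
Q's transition system — 2 states:
  v0 = rec X. a.(a.a.a.X)\{a} has moves --a--▸ v1
  v1 = (a.a.a.(rec X. a.(a.a.a.X)\{a}))\{a} has moves ·
Executing b from P (initial set {u0}):
  [1] b ⇒ {u1}
  ✓ P
Executing b from Q (initial set {v0}):
  [1] b ⇒ ∅  — Q cannot continue

b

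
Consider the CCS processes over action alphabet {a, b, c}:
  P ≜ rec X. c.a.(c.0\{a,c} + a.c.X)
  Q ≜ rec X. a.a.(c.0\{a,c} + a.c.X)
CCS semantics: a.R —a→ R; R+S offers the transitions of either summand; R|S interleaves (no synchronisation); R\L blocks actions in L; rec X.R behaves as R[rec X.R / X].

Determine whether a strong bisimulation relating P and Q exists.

P's transition system — 5 states:
  p0 = rec X. c.a.(c.0\{a,c} + a.c.X) ⊢ =c=> p1
  p1 = a.(c.0\{a,c} + a.c.(rec X. c.a.(c.0\{a,c} + a.c.X))) ⊢ =a=> p2
  p2 = c.0\{a,c} + a.c.(rec X. c.a.(c.0\{a,c} + a.c.X)) ⊢ =a=> p3, =c=> p4
  p3 = c.(rec X. c.a.(c.0\{a,c} + a.c.X)) ⊢ =c=> p0
  p4 = 0\{a,c} ⊢ (no moves)
Q's transition system — 5 states:
  q0 = rec X. a.a.(c.0\{a,c} + a.c.X) ⊢ =a=> q1
  q1 = a.(c.0\{a,c} + a.c.(rec X. a.a.(c.0\{a,c} + a.c.X))) ⊢ =a=> q2
  q2 = c.0\{a,c} + a.c.(rec X. a.a.(c.0\{a,c} + a.c.X)) ⊢ =a=> q3, =c=> q4
  q3 = c.(rec X. a.a.(c.0\{a,c} + a.c.X)) ⊢ =c=> q0
  q4 = 0\{a,c} ⊢ (no moves)
Coarsest stable partition (strong bisimilarity classes):
  B0 = {p0}
  B1 = {p1}
  B2 = {p2}
  B3 = {p3}
  B4 = {p4, q4}
  B5 = {q0}
  B6 = {q1}
  B7 = {q2}
  B8 = {q3}
p0 ∈ B0, q0 ∈ B5 → different blocks

NO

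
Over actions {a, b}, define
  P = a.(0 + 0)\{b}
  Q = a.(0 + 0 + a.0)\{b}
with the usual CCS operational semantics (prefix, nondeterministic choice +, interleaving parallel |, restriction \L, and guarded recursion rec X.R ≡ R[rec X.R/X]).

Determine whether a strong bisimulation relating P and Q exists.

LTS(P): 2 reachable states
  u0 = a.(0 + 0)\{b} has moves ··a··> u1
  u1 = (0 + 0)\{b} has moves deadlocked
LTS(Q): 3 reachable states
  v0 = a.(0 + 0 + a.0)\{b} has moves ··a··> v1
  v1 = (0 + 0 + a.0)\{b} has moves ··a··> v2
  v2 = 0\{b} has moves deadlocked
Bisimilarity quotient blocks:
  B0 = {u0, v1}
  B1 = {u1, v2}
  B2 = {v0}
u0 ∈ B0, v0 ∈ B2 → different blocks

NO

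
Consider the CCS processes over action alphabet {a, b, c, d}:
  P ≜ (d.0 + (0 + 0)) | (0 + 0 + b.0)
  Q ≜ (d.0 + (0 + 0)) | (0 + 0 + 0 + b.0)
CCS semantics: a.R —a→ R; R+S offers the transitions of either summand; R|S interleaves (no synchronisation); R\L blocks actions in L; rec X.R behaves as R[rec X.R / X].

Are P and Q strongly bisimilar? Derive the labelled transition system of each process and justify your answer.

P ~ Q

P's transition system — 4 states:
  m0 = (d.0 + (0 + 0)) | (0 + 0 + b.0) | -b-> m1, -d-> m2
  m1 = (d.0 + (0 + 0)) | 0 | -d-> m3
  m2 = 0 | (0 + 0 + b.0) | -b-> m3
  m3 = 0 | 0 | deadlocked
Q's transition system — 4 states:
  n0 = (d.0 + (0 + 0)) | (0 + 0 + 0 + b.0) | -b-> n1, -d-> n2
  n1 = (d.0 + (0 + 0)) | 0 | -d-> n3
  n2 = 0 | (0 + 0 + 0 + b.0) | -b-> n3
  n3 = 0 | 0 | deadlocked
Partition-refinement fixed point:
  B0 = {m0, n0}
  B1 = {m1, n1}
  B2 = {m3, n3}
  B3 = {m2, n2}
m0 ∈ B0, n0 ∈ B0 → same block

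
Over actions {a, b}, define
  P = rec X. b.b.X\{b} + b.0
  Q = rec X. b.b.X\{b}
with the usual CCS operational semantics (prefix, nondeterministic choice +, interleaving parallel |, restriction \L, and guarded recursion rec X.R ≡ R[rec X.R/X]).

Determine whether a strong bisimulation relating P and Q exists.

P's transition system — 4 states:
  s0 = rec X. b.b.X\{b} + b.0 :: --b--▸ s1, --b--▸ s2
  s1 = 0 :: ∅
  s2 = b.(rec X. b.b.X\{b} + b.0)\{b} :: --b--▸ s3
  s3 = (rec X. b.b.X\{b} + b.0)\{b} :: ∅
Q's transition system — 3 states:
  t0 = rec X. b.b.X\{b} :: --b--▸ t1
  t1 = b.(rec X. b.b.X\{b})\{b} :: --b--▸ t2
  t2 = (rec X. b.b.X\{b})\{b} :: ∅
Partition-refinement fixed point:
  B0 = {s0}
  B1 = {s2, t1}
  B2 = {s1, s3, t2}
  B3 = {t0}
s0 ∈ B0, t0 ∈ B3 → different blocks

NO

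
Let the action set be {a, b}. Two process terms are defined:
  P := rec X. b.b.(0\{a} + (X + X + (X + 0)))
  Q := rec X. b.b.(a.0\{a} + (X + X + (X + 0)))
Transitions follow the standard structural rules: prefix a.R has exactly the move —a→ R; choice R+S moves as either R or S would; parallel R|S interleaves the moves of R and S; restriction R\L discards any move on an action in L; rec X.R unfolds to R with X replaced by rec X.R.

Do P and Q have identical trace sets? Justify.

LTS(P): 3 reachable states
  p0 = rec X. b.b.(0\{a} + (X + X + (X + 0))) → —b→ p1
  p1 = b.(0\{a} + ((rec X. b.b.(0\{a} + (X + X + (X + 0)))) + (rec X. b.b.(0\{a} + (X + X + (X + 0)))) + ((rec X. b.b.(0\{a} + (X + X + (X + 0)))) + 0))) → —b→ p2
  p2 = 0\{a} + ((rec X. b.b.(0\{a} + (X + X + (X + 0)))) + (rec X. b.b.(0\{a} + (X + X + (X + 0)))) + ((rec X. b.b.(0\{a} + (X + X + (X + 0)))) + 0)) → —b→ p1
LTS(Q): 4 reachable states
  q0 = rec X. b.b.(a.0\{a} + (X + X + (X + 0))) → —b→ q1
  q1 = b.(a.0\{a} + ((rec X. b.b.(a.0\{a} + (X + X + (X + 0)))) + (rec X. b.b.(a.0\{a} + (X + X + (X + 0)))) + ((rec X. b.b.(a.0\{a} + (X + X + (X + 0)))) + 0))) → —b→ q2
  q2 = a.0\{a} + ((rec X. b.b.(a.0\{a} + (X + X + (X + 0)))) + (rec X. b.b.(a.0\{a} + (X + X + (X + 0)))) + ((rec X. b.b.(a.0\{a} + (X + X + (X + 0)))) + 0)) → —a→ q3, —b→ q1
  q3 = 0\{a} → (no moves)
Executing bba from Q (initial set {q0}):
  step 1 (b): {q1}
  step 2 (b): {q2}
  step 3 (a): {q3}
  — Q admits the full trace.
Executing bba from P (initial set {p0}):
  step 1 (b): {p1}
  step 2 (b): {p2}
  step 3 (a): ∅ (P stuck)

NO — witness ⟨bba⟩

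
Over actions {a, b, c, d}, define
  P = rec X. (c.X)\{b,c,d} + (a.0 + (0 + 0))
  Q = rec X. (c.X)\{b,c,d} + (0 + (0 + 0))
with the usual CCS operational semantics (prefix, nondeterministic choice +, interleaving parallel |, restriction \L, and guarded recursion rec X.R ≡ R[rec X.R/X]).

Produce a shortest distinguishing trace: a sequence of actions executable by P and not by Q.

a

LTS(P): 2 reachable states
  s0 = rec X. (c.X)\{b,c,d} + (a.0 + (0 + 0)) :: -a-> s1
  s1 = 0 :: stopped
LTS(Q): 1 reachable states
  t0 = rec X. (c.X)\{b,c,d} + (0 + (0 + 0)) :: stopped
Trace ⟨a⟩ through P, begin at {s0}:
  [1] a ⇒ {s1}
  P completes σ.
Trace ⟨a⟩ through Q, begin at {t0}:
  [1] a ⇒ ∅  — Q cannot continue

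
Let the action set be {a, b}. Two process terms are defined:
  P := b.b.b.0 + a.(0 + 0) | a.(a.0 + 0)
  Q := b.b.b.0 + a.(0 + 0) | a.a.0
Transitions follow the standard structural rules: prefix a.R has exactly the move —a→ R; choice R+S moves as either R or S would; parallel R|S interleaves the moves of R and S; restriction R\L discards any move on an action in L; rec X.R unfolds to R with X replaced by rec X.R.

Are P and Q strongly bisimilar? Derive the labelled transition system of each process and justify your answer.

Reachable graph of P (9 states):
  m0 = b.b.b.0 + a.(0 + 0) | a.(a.0 + 0) :: =a=> m1, =a=> m2, =b=> m3
  m1 = (0 + 0) | a.(a.0 + 0) :: =a=> m4
  m2 = a.(0 + 0) | (a.0 + 0) :: =a=> m4, =a=> m5
  m3 = b.b.0 :: =b=> m6
  m4 = (0 + 0) | (a.0 + 0) :: =a=> m7
  m5 = a.(0 + 0) | 0 :: =a=> m7
  m6 = b.0 :: =b=> m8
  m7 = (0 + 0) | 0 :: deadlocked
  m8 = 0 :: deadlocked
Reachable graph of Q (9 states):
  n0 = b.b.b.0 + a.(0 + 0) | a.a.0 :: =a=> n1, =a=> n2, =b=> n3
  n1 = (0 + 0) | a.a.0 :: =a=> n4
  n2 = a.(0 + 0) | a.0 :: =a=> n4, =a=> n5
  n3 = b.b.0 :: =b=> n6
  n4 = (0 + 0) | a.0 :: =a=> n7
  n5 = a.(0 + 0) | 0 :: =a=> n7
  n6 = b.0 :: =b=> n8
  n7 = (0 + 0) | 0 :: deadlocked
  n8 = 0 :: deadlocked
Bisimilarity quotient blocks:
  B0 = {m0, n0}
  B1 = {m3, n3}
  B2 = {m6, n6}
  B3 = {m7, m8, n7, n8}
  B4 = {m1, m2, n1, n2}
  B5 = {m4, m5, n4, n5}
m0 ∈ B0, n0 ∈ B0 → same block

YES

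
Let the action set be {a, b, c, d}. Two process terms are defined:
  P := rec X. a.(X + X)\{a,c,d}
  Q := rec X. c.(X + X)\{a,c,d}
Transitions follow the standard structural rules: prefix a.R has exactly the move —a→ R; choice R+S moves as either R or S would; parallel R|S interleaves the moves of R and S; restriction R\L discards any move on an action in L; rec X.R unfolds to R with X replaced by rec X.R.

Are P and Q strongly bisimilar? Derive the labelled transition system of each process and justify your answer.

NO

P's transition system — 2 states:
  m0 = rec X. a.(X + X)\{a,c,d} :: --a--▸ m1
  m1 = ((rec X. a.(X + X)\{a,c,d}) + (rec X. a.(X + X)\{a,c,d}))\{a,c,d} :: deadlocked
Q's transition system — 2 states:
  n0 = rec X. c.(X + X)\{a,c,d} :: --c--▸ n1
  n1 = ((rec X. c.(X + X)\{a,c,d}) + (rec X. c.(X + X)\{a,c,d}))\{a,c,d} :: deadlocked
Coarsest stable partition (strong bisimilarity classes):
  B0 = {m0}
  B1 = {m1, n1}
  B2 = {n0}
m0 ∈ B0, n0 ∈ B2 → different blocks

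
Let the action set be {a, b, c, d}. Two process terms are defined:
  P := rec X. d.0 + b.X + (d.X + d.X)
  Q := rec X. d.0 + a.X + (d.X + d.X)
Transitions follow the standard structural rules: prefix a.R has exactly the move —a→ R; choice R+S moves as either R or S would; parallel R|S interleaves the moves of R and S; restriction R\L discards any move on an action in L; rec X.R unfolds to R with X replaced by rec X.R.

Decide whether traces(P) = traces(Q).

P's transition system — 2 states:
  s0 = rec X. d.0 + b.X + (d.X + d.X) ⊢ -b-> s0, -d-> s0, -d-> s1
  s1 = 0 ⊢ ∅
Q's transition system — 2 states:
  t0 = rec X. d.0 + a.X + (d.X + d.X) ⊢ -a-> t0, -d-> t0, -d-> t1
  t1 = 0 ⊢ ∅
Run σ = ⟨b⟩ on P: start {s0}
  after b @ step 1: {s0}
  ✓ P
Run σ = ⟨b⟩ on Q: start {t0}
  after b @ step 1: ∅  — Q cannot continue

traces(P) ≠ traces(Q) — witness ⟨b⟩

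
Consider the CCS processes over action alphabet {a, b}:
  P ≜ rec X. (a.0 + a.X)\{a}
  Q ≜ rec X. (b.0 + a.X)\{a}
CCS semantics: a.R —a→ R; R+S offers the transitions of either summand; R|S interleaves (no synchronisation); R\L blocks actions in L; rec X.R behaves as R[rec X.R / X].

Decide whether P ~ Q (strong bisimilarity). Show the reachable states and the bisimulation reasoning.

Reachable graph of P (1 states):
  m0 = rec X. (a.0 + a.X)\{a} :: deadlocked
Reachable graph of Q (2 states):
  n0 = rec X. (b.0 + a.X)\{a} :: —b→ n1
  n1 = 0\{a} :: deadlocked
Partition-refinement fixed point:
  B0 = {m0, n1}
  B1 = {n0}
m0 ∈ B0, n0 ∈ B1 → different blocks

NO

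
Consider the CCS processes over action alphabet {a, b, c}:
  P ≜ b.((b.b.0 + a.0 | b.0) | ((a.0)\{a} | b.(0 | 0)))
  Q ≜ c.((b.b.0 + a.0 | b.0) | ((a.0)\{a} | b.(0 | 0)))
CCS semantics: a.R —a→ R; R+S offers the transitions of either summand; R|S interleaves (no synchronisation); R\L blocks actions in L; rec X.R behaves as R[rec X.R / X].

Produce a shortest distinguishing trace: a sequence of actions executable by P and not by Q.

b

Reachable graph of P (13 states):
  u0 = b.((b.b.0 + a.0 | b.0) | ((a.0)\{a} | b.(0 | 0))) → --b--▸ u1
  u1 = (b.b.0 + a.0 | b.0) | ((a.0)\{a} | b.(0 | 0)) → --a--▸ u2, --b--▸ u3, --b--▸ u4, --b--▸ u5
  u2 = 0 | b.0 | ((a.0)\{a} | b.(0 | 0)) → --b--▸ u6, --b--▸ u7
  u3 = (b.b.0 + a.0 | b.0) | ((a.0)\{a} | (0 | 0)) → --a--▸ u7, --b--▸ u8, --b--▸ u9
  u4 = a.0 | 0 | ((a.0)\{a} | b.(0 | 0)) → --a--▸ u6, --b--▸ u8
  u5 = b.0 | ((a.0)\{a} | b.(0 | 0)) → --b--▸ u10, --b--▸ u9
  u6 = 0 | 0 | ((a.0)\{a} | b.(0 | 0)) → --b--▸ u11
  u7 = 0 | b.0 | ((a.0)\{a} | (0 | 0)) → --b--▸ u11
  u8 = a.0 | 0 | ((a.0)\{a} | (0 | 0)) → --a--▸ u11
  u9 = b.0 | ((a.0)\{a} | (0 | 0)) → --b--▸ u12
  u10 = 0 | ((a.0)\{a} | b.(0 | 0)) → --b--▸ u12
  u11 = 0 | 0 | ((a.0)\{a} | (0 | 0)) → deadlocked
  u12 = 0 | ((a.0)\{a} | (0 | 0)) → deadlocked
Reachable graph of Q (13 states):
  v0 = c.((b.b.0 + a.0 | b.0) | ((a.0)\{a} | b.(0 | 0))) → --c--▸ v1
  v1 = (b.b.0 + a.0 | b.0) | ((a.0)\{a} | b.(0 | 0)) → --a--▸ v2, --b--▸ v3, --b--▸ v4, --b--▸ v5
  v2 = 0 | b.0 | ((a.0)\{a} | b.(0 | 0)) → --b--▸ v6, --b--▸ v7
  v3 = (b.b.0 + a.0 | b.0) | ((a.0)\{a} | (0 | 0)) → --a--▸ v7, --b--▸ v8, --b--▸ v9
  v4 = a.0 | 0 | ((a.0)\{a} | b.(0 | 0)) → --a--▸ v6, --b--▸ v8
  v5 = b.0 | ((a.0)\{a} | b.(0 | 0)) → --b--▸ v10, --b--▸ v9
  v6 = 0 | 0 | ((a.0)\{a} | b.(0 | 0)) → --b--▸ v11
  v7 = 0 | b.0 | ((a.0)\{a} | (0 | 0)) → --b--▸ v11
  v8 = a.0 | 0 | ((a.0)\{a} | (0 | 0)) → --a--▸ v11
  v9 = b.0 | ((a.0)\{a} | (0 | 0)) → --b--▸ v12
  v10 = 0 | ((a.0)\{a} | b.(0 | 0)) → --b--▸ v12
  v11 = 0 | 0 | ((a.0)\{a} | (0 | 0)) → deadlocked
  v12 = 0 | ((a.0)\{a} | (0 | 0)) → deadlocked
Trace ⟨b⟩ through P, begin at {u0}:
  after b @ step 1: {u1}
  ✓ P
Trace ⟨b⟩ through Q, begin at {v0}:
  after b @ step 1: ∅ (Q stuck)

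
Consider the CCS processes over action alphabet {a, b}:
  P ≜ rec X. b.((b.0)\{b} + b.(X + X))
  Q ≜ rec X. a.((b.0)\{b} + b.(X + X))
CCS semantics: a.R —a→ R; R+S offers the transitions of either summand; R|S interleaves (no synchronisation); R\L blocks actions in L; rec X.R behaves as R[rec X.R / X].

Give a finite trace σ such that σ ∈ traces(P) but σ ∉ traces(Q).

b

Reachable graph of P (3 states):
  s0 = rec X. b.((b.0)\{b} + b.(X + X)) ⊢ —b→ s1
  s1 = (b.0)\{b} + b.((rec X. b.((b.0)\{b} + b.(X + X))) + (rec X. b.((b.0)\{b} + b.(X + X)))) ⊢ —b→ s2
  s2 = (rec X. b.((b.0)\{b} + b.(X + X))) + (rec X. b.((b.0)\{b} + b.(X + X))) ⊢ —b→ s1
Reachable graph of Q (3 states):
  t0 = rec X. a.((b.0)\{b} + b.(X + X)) ⊢ —a→ t1
  t1 = (b.0)\{b} + b.((rec X. a.((b.0)\{b} + b.(X + X))) + (rec X. a.((b.0)\{b} + b.(X + X)))) ⊢ —b→ t2
  t2 = (rec X. a.((b.0)\{b} + b.(X + X))) + (rec X. a.((b.0)\{b} + b.(X + X))) ⊢ —a→ t1
Executing b from P (initial set {s0}):
  [1] b ⇒ {s1}
  — P admits the full trace.
Executing b from Q (initial set {t0}):
  [1] b ⇒ ∅  — Q cannot continue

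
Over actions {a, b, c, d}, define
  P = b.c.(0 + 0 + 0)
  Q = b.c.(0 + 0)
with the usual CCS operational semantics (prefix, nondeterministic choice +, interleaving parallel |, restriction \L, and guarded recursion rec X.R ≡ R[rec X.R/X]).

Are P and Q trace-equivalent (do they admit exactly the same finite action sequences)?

Reachable graph of P (3 states):
  p0 = b.c.(0 + 0 + 0) | --b--▸ p1
  p1 = c.(0 + 0 + 0) | --c--▸ p2
  p2 = 0 + 0 + 0 | (no moves)
Reachable graph of Q (3 states):
  q0 = b.c.(0 + 0) | --b--▸ q1
  q1 = c.(0 + 0) | --c--▸ q2
  q2 = 0 + 0 | (no moves)
Bisimilarity quotient blocks:
  B0 = {p0, q0}
  B1 = {p1, q1}
  B2 = {p2, q2}
p0 ∈ B0, q0 ∈ B0 → same block
Bisimilar ⇒ trace-equivalent.

traces(P) = traces(Q)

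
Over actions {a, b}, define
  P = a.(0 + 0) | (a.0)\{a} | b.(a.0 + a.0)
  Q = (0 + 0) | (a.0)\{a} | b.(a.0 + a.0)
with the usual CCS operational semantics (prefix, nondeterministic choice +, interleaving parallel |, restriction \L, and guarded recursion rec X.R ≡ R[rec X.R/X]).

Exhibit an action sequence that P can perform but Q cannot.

a

P's transition system — 6 states:
  m0 = a.(0 + 0) | (a.0)\{a} | b.(a.0 + a.0) :: -a-> m1, -b-> m2
  m1 = (0 + 0) | (a.0)\{a} | b.(a.0 + a.0) :: -b-> m3
  m2 = a.(0 + 0) | (a.0)\{a} | (a.0 + a.0) :: -a-> m3, -a-> m4
  m3 = (0 + 0) | (a.0)\{a} | (a.0 + a.0) :: -a-> m5
  m4 = a.(0 + 0) | (a.0)\{a} | 0 :: -a-> m5
  m5 = (0 + 0) | (a.0)\{a} | 0 :: ·
Q's transition system — 3 states:
  n0 = (0 + 0) | (a.0)\{a} | b.(a.0 + a.0) :: -b-> n1
  n1 = (0 + 0) | (a.0)\{a} | (a.0 + a.0) :: -a-> n2
  n2 = (0 + 0) | (a.0)\{a} | 0 :: ·
Executing a from P (initial set {m0}):
  step 1 (a): {m1}
  — P admits the full trace.
Executing a from Q (initial set {n0}):
  step 1 (a): no successor for Q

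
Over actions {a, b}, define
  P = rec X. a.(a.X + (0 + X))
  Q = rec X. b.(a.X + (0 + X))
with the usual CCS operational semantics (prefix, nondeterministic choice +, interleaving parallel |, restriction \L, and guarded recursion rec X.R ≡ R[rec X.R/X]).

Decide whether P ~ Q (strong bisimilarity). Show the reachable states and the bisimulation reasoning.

P ≁ Q

Reachable graph of P (2 states):
  u0 = rec X. a.(a.X + (0 + X)) | =a=> u1
  u1 = a.(rec X. a.(a.X + (0 + X))) + (0 + (rec X. a.(a.X + (0 + X)))) | =a=> u0, =a=> u1
Reachable graph of Q (2 states):
  v0 = rec X. b.(a.X + (0 + X)) | =b=> v1
  v1 = a.(rec X. b.(a.X + (0 + X))) + (0 + (rec X. b.(a.X + (0 + X)))) | =a=> v0, =b=> v1
Coarsest stable partition (strong bisimilarity classes):
  B0 = {u0, u1}
  B1 = {v0}
  B2 = {v1}
u0 ∈ B0, v0 ∈ B1 → different blocks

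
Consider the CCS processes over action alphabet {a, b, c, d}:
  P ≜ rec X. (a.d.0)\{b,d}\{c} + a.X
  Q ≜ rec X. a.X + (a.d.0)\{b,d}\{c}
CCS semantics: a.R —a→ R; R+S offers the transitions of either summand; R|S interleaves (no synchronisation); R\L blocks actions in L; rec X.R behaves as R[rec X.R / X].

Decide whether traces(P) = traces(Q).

P's transition system — 2 states:
  p0 = rec X. (a.d.0)\{b,d}\{c} + a.X ⊢ -a-> p0, -a-> p1
  p1 = (d.0)\{b,d}\{c} ⊢ ·
Q's transition system — 2 states:
  q0 = rec X. a.X + (a.d.0)\{b,d}\{c} ⊢ -a-> q0, -a-> q1
  q1 = (d.0)\{b,d}\{c} ⊢ ·
Bisimilarity quotient blocks:
  B0 = {p0, q0}
  B1 = {p1, q1}
p0 ∈ B0, q0 ∈ B0 → same block
Bisimilar ⇒ trace-equivalent.

traces(P) = traces(Q)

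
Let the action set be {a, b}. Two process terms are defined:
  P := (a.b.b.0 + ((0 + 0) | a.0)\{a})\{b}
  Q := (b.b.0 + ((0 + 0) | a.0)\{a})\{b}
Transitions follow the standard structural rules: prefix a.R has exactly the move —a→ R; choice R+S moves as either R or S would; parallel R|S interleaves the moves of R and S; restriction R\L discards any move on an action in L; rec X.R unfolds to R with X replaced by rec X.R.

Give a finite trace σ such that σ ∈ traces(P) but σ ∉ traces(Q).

a

LTS(P): 2 reachable states
  s0 = (a.b.b.0 + ((0 + 0) | a.0)\{a})\{b} → =a=> s1
  s1 = (b.b.0)\{b} → ·
LTS(Q): 1 reachable states
  t0 = (b.b.0 + ((0 + 0) | a.0)\{a})\{b} → ·
Executing a from P (initial set {s0}):
  after a @ step 1: {s1}
  — P admits the full trace.
Executing a from Q (initial set {t0}):
  after a @ step 1: no successor for Q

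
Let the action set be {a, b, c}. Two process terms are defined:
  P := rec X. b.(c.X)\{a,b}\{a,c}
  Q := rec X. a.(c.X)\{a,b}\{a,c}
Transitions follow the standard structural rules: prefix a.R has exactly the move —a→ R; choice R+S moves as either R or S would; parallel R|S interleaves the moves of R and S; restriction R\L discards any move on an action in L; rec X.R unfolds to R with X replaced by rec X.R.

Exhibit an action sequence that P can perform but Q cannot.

Reachable graph of P (2 states):
  u0 = rec X. b.(c.X)\{a,b}\{a,c} → ··b··> u1
  u1 = (c.(rec X. b.(c.X)\{a,b}\{a,c}))\{a,b}\{a,c} → ∅
Reachable graph of Q (2 states):
  v0 = rec X. a.(c.X)\{a,b}\{a,c} → ··a··> v1
  v1 = (c.(rec X. a.(c.X)\{a,b}\{a,c}))\{a,b}\{a,c} → ∅
Executing b from P (initial set {u0}):
  after b @ step 1: {u1}
  ✓ P
Executing b from Q (initial set {v0}):
  after b @ step 1: ∅  — Q cannot continue

b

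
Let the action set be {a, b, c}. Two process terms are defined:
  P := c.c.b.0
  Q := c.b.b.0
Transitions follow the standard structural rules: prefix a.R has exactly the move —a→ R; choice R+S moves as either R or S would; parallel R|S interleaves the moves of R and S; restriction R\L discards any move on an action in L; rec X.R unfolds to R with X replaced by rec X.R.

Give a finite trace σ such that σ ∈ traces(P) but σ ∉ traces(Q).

cc

Reachable graph of P (4 states):
  p0 = c.c.b.0 | —c→ p1
  p1 = c.b.0 | —c→ p2
  p2 = b.0 | —b→ p3
  p3 = 0 | ·
Reachable graph of Q (4 states):
  q0 = c.b.b.0 | —c→ q1
  q1 = b.b.0 | —b→ q2
  q2 = b.0 | —b→ q3
  q3 = 0 | ·
Run σ = ⟨cc⟩ on P: start {p0}
  [1] c ⇒ {p1}
  [2] c ⇒ {p2}
  ✓ P
Run σ = ⟨cc⟩ on Q: start {q0}
  [1] c ⇒ {q1}
  [2] c ⇒ ∅  — Q cannot continue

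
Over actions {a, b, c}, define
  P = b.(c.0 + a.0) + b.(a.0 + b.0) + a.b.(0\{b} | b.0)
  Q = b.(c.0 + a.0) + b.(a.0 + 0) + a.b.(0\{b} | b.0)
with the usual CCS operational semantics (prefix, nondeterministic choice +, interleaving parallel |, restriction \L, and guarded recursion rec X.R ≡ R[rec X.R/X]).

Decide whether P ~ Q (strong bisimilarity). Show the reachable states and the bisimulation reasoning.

Reachable graph of P (7 states):
  m0 = b.(c.0 + a.0) + b.(a.0 + b.0) + a.b.(0\{b} | b.0) :: -a-> m1, -b-> m2, -b-> m3
  m1 = b.(0\{b} | b.0) :: -b-> m4
  m2 = a.0 + b.0 :: -a-> m5, -b-> m5
  m3 = c.0 + a.0 :: -a-> m5, -c-> m5
  m4 = 0\{b} | b.0 :: -b-> m6
  m5 = 0 :: ∅
  m6 = 0\{b} | 0 :: ∅
Reachable graph of Q (7 states):
  n0 = b.(c.0 + a.0) + b.(a.0 + 0) + a.b.(0\{b} | b.0) :: -a-> n1, -b-> n2, -b-> n3
  n1 = b.(0\{b} | b.0) :: -b-> n4
  n2 = a.0 + 0 :: -a-> n5
  n3 = c.0 + a.0 :: -a-> n5, -c-> n5
  n4 = 0\{b} | b.0 :: -b-> n6
  n5 = 0 :: ∅
  n6 = 0\{b} | 0 :: ∅
Coarsest stable partition (strong bisimilarity classes):
  B0 = {m0}
  B1 = {m3, n3}
  B2 = {m5, m6, n5, n6}
  B3 = {m1, n1}
  B4 = {m4, n4}
  B5 = {m2}
  B6 = {n0}
  B7 = {n2}
m0 ∈ B0, n0 ∈ B6 → different blocks

P ≁ Q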